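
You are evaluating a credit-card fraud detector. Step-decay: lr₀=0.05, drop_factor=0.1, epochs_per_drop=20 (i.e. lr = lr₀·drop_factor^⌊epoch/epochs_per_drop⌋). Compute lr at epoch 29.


n_drops = ⌊29/20⌋ = 1
lr = 0.05·0.1^1 = 0.05·0.1 = 0.005

0.005


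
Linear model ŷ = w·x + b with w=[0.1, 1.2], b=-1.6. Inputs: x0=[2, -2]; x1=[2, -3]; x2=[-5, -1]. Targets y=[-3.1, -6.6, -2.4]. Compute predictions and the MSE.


ŷ0 = (0.1)·(2) + (1.2)·(-2) - 1.6 = -3.8
ŷ1 = (0.1)·(2) + (1.2)·(-3) - 1.6 = -5.0
ŷ2 = (0.1)·(-5) + (1.2)·(-1) - 1.6 = -3.3
errors² = [0.49, 2.56, 0.81]
MSE = 3.8600/3 = 1.2867

1.2867


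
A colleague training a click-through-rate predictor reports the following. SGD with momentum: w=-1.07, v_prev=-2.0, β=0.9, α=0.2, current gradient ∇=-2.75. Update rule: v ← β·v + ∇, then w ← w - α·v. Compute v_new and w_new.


v_new = 0.9·-2.0 - 2.75 = -1.8 - 2.75 = -4.55
w_new = -1.07 - 0.2·-4.55 = -1.07 + 0.91 = -0.16

v_new=-4.55, w_new=-0.16


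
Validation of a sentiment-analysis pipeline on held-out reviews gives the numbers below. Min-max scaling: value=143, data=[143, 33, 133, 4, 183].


min=4, max=183
(143-4)/(183-4) = 139/179 = 0.7765

0.7765


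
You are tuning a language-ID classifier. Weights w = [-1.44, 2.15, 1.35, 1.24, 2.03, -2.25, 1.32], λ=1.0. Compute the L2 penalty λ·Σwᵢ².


‖w‖₂² = (-1.44)² + (2.15)² + (1.35)² + (1.24)² + (2.03)² + (-2.25)² + (1.32)²
     = 2.0736 + 4.6225 + 1.8225 + 1.5376 + 4.1209 + 5.0625 + 1.7424
     = 20.982
λ·‖w‖₂² = 1.0·20.982 = 20.982

20.982


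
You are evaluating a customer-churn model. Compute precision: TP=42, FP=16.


Precision = TP/(TP+FP)
= 42/(42+16)
= 42/58 = 72.41%

72.41%


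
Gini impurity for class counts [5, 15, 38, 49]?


Probabilities: [5/107, 15/107, 38/107, 49/107] ≈ [0.0467, 0.1402, 0.3551, 0.4579]
Σpᵢ² = (25 + 225 + 1444 + 2401)/107² = 4095/11449
Gini = 1 - Σpᵢ² = 1 - 4095/11449 = 0.6423

0.6423


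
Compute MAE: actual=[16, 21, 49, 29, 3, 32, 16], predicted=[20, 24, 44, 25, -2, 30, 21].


Absolute errors: |16-20|=4, |21-24|=3, |49-44|=5, |29-25|=4, |3+ 2|=5, |32-30|=2, |16-21|=5
Sum = 28
MAE = 28/7 = 4

4


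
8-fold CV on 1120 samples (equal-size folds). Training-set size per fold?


Fold size = 1120/8 = 140
Training per fold = 1120 - 140 = 980

980


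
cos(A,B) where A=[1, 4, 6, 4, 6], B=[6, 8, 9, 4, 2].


A·B = 1·6 + 4·8 + 6·9 + 4·4 + 6·2 = 120
‖A‖ = √105 = 10.247, ‖B‖ = √201 = 14.1774
cos = 120/(√105·√201) = 120/√21105 = 0.826

0.826


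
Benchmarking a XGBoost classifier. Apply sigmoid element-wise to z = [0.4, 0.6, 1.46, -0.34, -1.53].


σ(0.4) = 1/(1+e^-0.4) = 0.5987
σ(0.6) = 1/(1+e^-0.6) = 0.6457
σ(1.46) = 1/(1+e^-1.46) = 0.8115
σ(-0.34) = 1/(1+e^0.34) = 0.4158
σ(-1.53) = 1/(1+e^1.53) = 0.178
result = [0.5987, 0.6457, 0.8115, 0.4158, 0.178]

[0.5987, 0.6457, 0.8115, 0.4158, 0.178]


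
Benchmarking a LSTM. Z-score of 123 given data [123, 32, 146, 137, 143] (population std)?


μ = 116.2, σ = 42.8364
z = (123 - 116.2)/42.8364 = 0.1587

0.1587


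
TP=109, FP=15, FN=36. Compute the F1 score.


Precision = 109/124 = 0.879
Recall = 109/145 = 0.7517
F1 = 2·P·R/(P+R) = 2·TP/(2·TP+FP+FN) = 218/(218+15+36) = 218/269 = 0.8104

0.8104


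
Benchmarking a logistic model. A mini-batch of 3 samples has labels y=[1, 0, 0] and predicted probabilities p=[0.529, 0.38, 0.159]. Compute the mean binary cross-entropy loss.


L[0] = -ln(0.529) = 0.6368
L[1] = -ln(1-0.38) = -ln(0.62) = 0.478
L[2] = -ln(1-0.159) = -ln(0.841) = 0.1732
mean = (0.6368 + 0.478 + 0.1732)/3 = 0.4293

0.4293


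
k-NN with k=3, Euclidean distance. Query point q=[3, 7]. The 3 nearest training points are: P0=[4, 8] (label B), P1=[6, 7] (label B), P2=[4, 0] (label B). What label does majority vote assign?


d(q,P0) = 1.4142  (label B)
d(q,P1) = 3.0  (label B)
d(q,P2) = 7.0711  (label B)
Votes: A=0, B=3
Majority → B

B


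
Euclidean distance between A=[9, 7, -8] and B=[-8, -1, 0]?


d = √((9+ 8)² + (7+ 1)² + (-8-0)²)
  = √(289 + 64 + 64)
  = √417 = 20.4206

20.4206


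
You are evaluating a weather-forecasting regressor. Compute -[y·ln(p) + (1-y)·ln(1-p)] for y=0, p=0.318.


BCE = -[y·ln(p) + (1-y)·ln(1-p)]
= -0 - 1·ln(1-0.318)
= -ln(0.682) = 0.3827

0.3827


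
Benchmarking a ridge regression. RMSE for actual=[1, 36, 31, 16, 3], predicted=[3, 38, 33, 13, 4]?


MSE = 22/5 = 4.4
RMSE = √(22/5) = 2.0976

2.0976


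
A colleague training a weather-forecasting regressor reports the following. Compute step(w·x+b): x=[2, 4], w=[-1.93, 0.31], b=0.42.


z = (2)·(-1.93) + (4)·(0.31) + 0.42
  = -2.2
step(z) = 0 (z<0)

0


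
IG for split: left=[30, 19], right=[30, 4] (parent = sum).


Parent = [60, 23], H_parent = 0.8515
H_left = 0.9633 (n=49), H_right = 0.5226 (n=34)
H_children = (49/83)·0.9633 + (34/83)·0.5226 = 0.7828
IG = 0.8515 - 0.7828 = 0.0687

0.0687


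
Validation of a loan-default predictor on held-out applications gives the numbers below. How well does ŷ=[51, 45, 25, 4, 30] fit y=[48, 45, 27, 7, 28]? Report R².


ȳ = 31
SS_res = Σ(y-ŷ)² = 26
SS_tot = Σ(y-ȳ)² = 1086
R² = 1 - SS_res/SS_tot = 1 - 0.0239 = 0.9761

0.9761


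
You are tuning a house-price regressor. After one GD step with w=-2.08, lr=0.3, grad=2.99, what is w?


w_new = w - α·∇
= -2.08 - 0.3·2.99
= -2.08 - 0.897
= -2.977

-2.977


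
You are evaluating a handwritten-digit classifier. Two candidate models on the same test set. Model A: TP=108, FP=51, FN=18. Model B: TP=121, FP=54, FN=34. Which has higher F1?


Model A: P=108/159=0.6792, R=108/126=0.8571, F1=2PR/(P+R)=2TP/(2TP+FP+FN)=216/285=0.7579
Model B: P=121/175=0.6914, R=121/155=0.7806, F1=2PR/(P+R)=2TP/(2TP+FP+FN)=242/330=0.7333
0.7579 > 0.7333 → Model A

Model A


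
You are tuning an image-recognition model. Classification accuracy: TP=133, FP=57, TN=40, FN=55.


Accuracy = (TP+TN)/(TP+TN+FP+FN)
= (133+40)/(285)
= 173/285 = 60.7%

60.7%


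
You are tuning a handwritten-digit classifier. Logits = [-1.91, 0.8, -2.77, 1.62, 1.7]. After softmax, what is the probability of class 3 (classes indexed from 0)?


Exponentials: e^-1.91=0.1481, e^0.8=2.2255, e^-2.77=0.0627, e^1.62=5.0531, e^1.7=5.4739
Sum = 12.9633
Softmax = [0.0114, 0.1717, 0.0048, 0.3898, 0.4223]
p[3] = 5.0531/12.9633 = 0.3898

0.3898


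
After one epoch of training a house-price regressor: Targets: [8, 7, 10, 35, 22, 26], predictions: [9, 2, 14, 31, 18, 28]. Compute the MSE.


Squared errors: (8-9)²=1, (7-2)²=25, (10-14)²=16, (35-31)²=16, (22-18)²=16, (26-28)²=4
Sum = 78
MSE = 78/6 = 13

13


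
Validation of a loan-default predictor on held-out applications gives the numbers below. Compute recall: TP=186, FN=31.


Recall = TP/(TP+FN)
= 186/(186+31)
= 186/217 = 85.71%

85.71%


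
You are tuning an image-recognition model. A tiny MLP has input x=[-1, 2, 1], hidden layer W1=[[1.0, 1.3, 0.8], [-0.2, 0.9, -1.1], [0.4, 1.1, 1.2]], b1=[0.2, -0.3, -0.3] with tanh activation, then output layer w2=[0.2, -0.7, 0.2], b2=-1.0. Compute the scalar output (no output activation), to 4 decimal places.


z1[0] = (1.0)·(-1) + (1.3)·(2) + (0.8)·(1) + 0.2 = 2.6
z1[1] = (-0.2)·(-1) + (0.9)·(2) + (-1.1)·(1) - 0.3 = 0.6
z1[2] = (0.4)·(-1) + (1.1)·(2) + (1.2)·(1) - 0.3 = 2.7
h = tanh(z1) = [0.989, 0.537, 0.991]
output = (0.2)·(0.989) + (-0.7)·(0.537) + (0.2)·(0.991) - 1.0 = -0.9799

-0.9799


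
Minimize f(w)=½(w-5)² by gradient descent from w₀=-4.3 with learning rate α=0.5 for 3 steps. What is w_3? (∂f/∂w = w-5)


step 1: grad = -4.3-5 = -9.3; w = -4.3 - 0.5·(-9.3) = 0.35
step 2: grad = 0.35-5 = -4.65; w = 0.35 - 0.5·(-4.65) = 2.675
step 3: grad = 2.675-5 = -2.325; w = 2.675 - 0.5·(-2.325) = 3.8375

3.8375


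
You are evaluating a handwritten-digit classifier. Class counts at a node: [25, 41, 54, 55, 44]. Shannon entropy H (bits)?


Probabilities: [25/219, 41/219, 54/219, 55/219, 44/219] ≈ [0.1142, 0.1872, 0.2466, 0.2511, 0.2009]
H = -((25/219)·log₂(25/219) + (41/219)·log₂(41/219) + (54/219)·log₂(54/219) + (55/219)·log₂(55/219) + (44/219)·log₂(44/219))
  = 2.2738 bits

2.2738 bits


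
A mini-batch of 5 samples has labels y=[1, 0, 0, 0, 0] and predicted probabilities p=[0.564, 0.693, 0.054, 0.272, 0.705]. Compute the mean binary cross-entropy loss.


L[0] = -ln(0.564) = 0.5727
L[1] = -ln(1-0.693) = -ln(0.307) = 1.1809
L[2] = -ln(1-0.054) = -ln(0.946) = 0.0555
L[3] = -ln(1-0.272) = -ln(0.728) = 0.3175
L[4] = -ln(1-0.705) = -ln(0.295) = 1.2208
mean = (0.5727 + 1.1809 + 0.0555 + 0.3175 + 1.2208)/5 = 0.6695

0.6695


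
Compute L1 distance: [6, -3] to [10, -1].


d = |6-10| + |-3+ 1|
  = 4 + 2
  = 6

6


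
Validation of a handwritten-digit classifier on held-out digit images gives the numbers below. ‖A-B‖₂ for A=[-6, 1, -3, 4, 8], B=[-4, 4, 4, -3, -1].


d = √((-6+ 4)² + (1-4)² + (-3-4)² + (4+ 3)² + (8+ 1)²)
  = √(4 + 9 + 49 + 49 + 81)
  = √192 = 13.8564

13.8564


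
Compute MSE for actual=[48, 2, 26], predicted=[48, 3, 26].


Squared errors: (48-48)²=0, (2-3)²=1, (26-26)²=0
Sum = 1
MSE = 1/3 = 1/3

1/3


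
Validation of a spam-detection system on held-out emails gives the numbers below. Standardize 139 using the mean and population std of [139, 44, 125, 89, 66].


μ = 92.6, σ = 35.4548
z = (139 - 92.6)/35.4548 = 1.3087

1.3087


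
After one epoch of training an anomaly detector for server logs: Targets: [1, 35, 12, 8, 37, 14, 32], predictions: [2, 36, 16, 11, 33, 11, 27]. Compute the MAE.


Absolute errors: |1-2|=1, |35-36|=1, |12-16|=4, |8-11|=3, |37-33|=4, |14-11|=3, |32-27|=5
Sum = 21
MAE = 21/7 = 3

3


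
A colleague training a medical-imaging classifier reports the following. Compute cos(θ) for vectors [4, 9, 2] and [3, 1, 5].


A·B = 4·3 + 9·1 + 2·5 = 31
‖A‖ = √101 = 10.0499, ‖B‖ = √35 = 5.9161
cos = 31/(√101·√35) = 31/√3535 = 0.5214

0.5214


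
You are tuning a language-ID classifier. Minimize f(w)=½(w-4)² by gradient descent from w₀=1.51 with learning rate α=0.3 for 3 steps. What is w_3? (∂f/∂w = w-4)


step 1: grad = 1.51-4 = -2.49; w = 1.51 - 0.3·(-2.49) = 2.257
step 2: grad = 2.257-4 = -1.743; w = 2.257 - 0.3·(-1.743) = 2.7799
step 3: grad = 2.7799-4 = -1.2201; w = 2.7799 - 0.3·(-1.2201) = 3.14593

3.14593


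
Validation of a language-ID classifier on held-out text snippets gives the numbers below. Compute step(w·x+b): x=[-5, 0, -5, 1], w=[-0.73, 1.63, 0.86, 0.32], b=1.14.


z = (-5)·(-0.73) + (0)·(1.63) + (-5)·(0.86) + (1)·(0.32) + 1.14
  = 0.81
step(z) = 1 (z≥0)

1


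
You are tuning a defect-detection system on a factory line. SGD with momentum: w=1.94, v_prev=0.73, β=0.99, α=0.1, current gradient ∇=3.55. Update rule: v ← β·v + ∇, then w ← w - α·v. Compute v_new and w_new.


v_new = 0.99·0.73 + 3.55 = 0.7227 + 3.55 = 4.2727
w_new = 1.94 - 0.1·4.2727 = 1.94 - 0.42727 = 1.51273

v_new=4.2727, w_new=1.51273


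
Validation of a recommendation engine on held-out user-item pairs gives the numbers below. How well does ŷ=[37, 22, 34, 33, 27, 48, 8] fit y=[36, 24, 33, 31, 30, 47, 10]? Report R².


ȳ = 30.1429
SS_res = Σ(y-ŷ)² = 24
SS_tot = Σ(y-ȳ)² = 770.86
R² = 1 - SS_res/SS_tot = 1 - 0.0311 = 0.9689

0.9689


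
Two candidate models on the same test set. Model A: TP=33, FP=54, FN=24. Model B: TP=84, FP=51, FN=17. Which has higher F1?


Model A: P=33/87=0.3793, R=33/57=0.5789, F1=2PR/(P+R)=2TP/(2TP+FP+FN)=66/144=0.4583
Model B: P=84/135=0.6222, R=84/101=0.8317, F1=2PR/(P+R)=2TP/(2TP+FP+FN)=168/236=0.7119
0.4583 < 0.7119 → Model B

Model B


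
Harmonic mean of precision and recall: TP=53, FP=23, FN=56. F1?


Precision = 53/76 = 0.6974
Recall = 53/109 = 0.4862
F1 = 2·P·R/(P+R) = 2·TP/(2·TP+FP+FN) = 106/(106+23+56) = 106/185 = 0.573

0.573


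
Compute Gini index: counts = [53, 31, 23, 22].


Probabilities: [53/129, 31/129, 23/129, 22/129] ≈ [0.4109, 0.2403, 0.1783, 0.1705]
Σpᵢ² = (2809 + 961 + 529 + 484)/129² = 4783/16641
Gini = 1 - Σpᵢ² = 1 - 4783/16641 = 0.7126

0.7126


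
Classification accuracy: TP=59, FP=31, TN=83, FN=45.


Accuracy = (TP+TN)/(TP+TN+FP+FN)
= (59+83)/(218)
= 142/218 = 65.14%

65.14%


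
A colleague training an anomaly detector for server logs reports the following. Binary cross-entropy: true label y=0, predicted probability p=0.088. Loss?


BCE = -[y·ln(p) + (1-y)·ln(1-p)]
= -0 - 1·ln(1-0.088)
= -ln(0.912) = 0.0921

0.0921


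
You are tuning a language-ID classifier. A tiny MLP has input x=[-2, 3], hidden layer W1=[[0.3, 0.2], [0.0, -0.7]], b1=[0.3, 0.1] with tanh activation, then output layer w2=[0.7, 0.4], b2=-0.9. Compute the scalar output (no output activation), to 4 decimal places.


z1[0] = (0.3)·(-2) + (0.2)·(3) + 0.3 = 0.3
z1[1] = (0.0)·(-2) + (-0.7)·(3) + 0.1 = -2.0
h = tanh(z1) = [0.2913, -0.964]
output = (0.7)·(0.2913) + (0.4)·(-0.964) - 0.9 = -1.0817

-1.0817


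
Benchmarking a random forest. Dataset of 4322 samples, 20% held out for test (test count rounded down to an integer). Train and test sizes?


Test = ⌊4322·20/100⌋ = 864
Train = 4322 - 864 = 3458

Train: 3458, Test: 864


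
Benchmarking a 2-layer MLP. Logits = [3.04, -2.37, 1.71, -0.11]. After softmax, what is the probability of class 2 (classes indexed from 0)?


Exponentials: e^3.04=20.9052, e^-2.37=0.0935, e^1.71=5.529, e^-0.11=0.8958
Sum = 27.4235
Softmax = [0.7623, 0.0034, 0.2016, 0.0327]
p[2] = 5.529/27.4235 = 0.2016

0.2016


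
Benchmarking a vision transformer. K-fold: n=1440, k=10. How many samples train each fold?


Fold size = 1440/10 = 144
Training per fold = 1440 - 144 = 1296

1296


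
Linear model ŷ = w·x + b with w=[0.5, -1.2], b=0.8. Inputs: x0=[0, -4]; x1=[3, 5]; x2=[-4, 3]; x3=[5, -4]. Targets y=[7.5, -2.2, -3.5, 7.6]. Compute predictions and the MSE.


ŷ0 = (0.5)·(0) + (-1.2)·(-4) + 0.8 = 5.6
ŷ1 = (0.5)·(3) + (-1.2)·(5) + 0.8 = -3.7
ŷ2 = (0.5)·(-4) + (-1.2)·(3) + 0.8 = -4.8
ŷ3 = (0.5)·(5) + (-1.2)·(-4) + 0.8 = 8.1
errors² = [3.61, 2.25, 1.69, 0.25]
MSE = 7.8000/4 = 1.95

1.95


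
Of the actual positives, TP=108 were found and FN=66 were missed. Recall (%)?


Recall = TP/(TP+FN)
= 108/(108+66)
= 108/174 = 62.07%

62.07%


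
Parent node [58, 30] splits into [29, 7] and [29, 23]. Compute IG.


Parent = [58, 30], H_parent = 0.9257
H_left = 0.7107 (n=36), H_right = 0.9904 (n=52)
H_children = (36/88)·0.7107 + (52/88)·0.9904 = 0.876
IG = 0.9257 - 0.876 = 0.0497

0.0497


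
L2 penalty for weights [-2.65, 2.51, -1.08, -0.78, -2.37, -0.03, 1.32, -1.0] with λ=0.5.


‖w‖₂² = (-2.65)² + (2.51)² + (-1.08)² + (-0.78)² + (-2.37)² + (-0.03)² + (1.32)² + (-1.0)²
     = 7.0225 + 6.3001 + 1.1664 + 0.6084 + 5.6169 + 0.0009 + 1.7424 + 1
     = 23.4576
λ·‖w‖₂² = 0.5·23.4576 = 11.7288

11.7288


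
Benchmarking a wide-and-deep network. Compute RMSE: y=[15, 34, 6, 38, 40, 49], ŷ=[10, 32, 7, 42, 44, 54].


MSE = 87/6 = 14.5
RMSE = √(87/6) = 3.8079

3.8079


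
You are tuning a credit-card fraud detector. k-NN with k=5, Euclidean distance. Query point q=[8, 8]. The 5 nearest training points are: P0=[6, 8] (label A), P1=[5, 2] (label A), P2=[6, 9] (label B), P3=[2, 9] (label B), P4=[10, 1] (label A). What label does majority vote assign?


d(q,P0) = 2.0  (label A)
d(q,P1) = 6.7082  (label A)
d(q,P2) = 2.2361  (label B)
d(q,P3) = 6.0828  (label B)
d(q,P4) = 7.2801  (label A)
Votes: A=3, B=2
Majority → A

A


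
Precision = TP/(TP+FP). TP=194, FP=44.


Precision = TP/(TP+FP)
= 194/(194+44)
= 194/238 = 81.51%

81.51%


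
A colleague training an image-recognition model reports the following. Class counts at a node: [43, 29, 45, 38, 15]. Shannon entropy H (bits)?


Probabilities: [43/170, 29/170, 45/170, 38/170, 15/170] ≈ [0.2529, 0.1706, 0.2647, 0.2235, 0.0882]
H = -((43/170)·log₂(43/170) + (29/170)·log₂(29/170) + (45/170)·log₂(45/170) + (38/170)·log₂(38/170) + (15/170)·log₂(15/170))
  = 2.2366 bits

2.2366 bits


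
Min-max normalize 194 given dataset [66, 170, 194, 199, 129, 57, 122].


min=57, max=199
(194-57)/(199-57) = 137/142 = 0.9648

0.9648


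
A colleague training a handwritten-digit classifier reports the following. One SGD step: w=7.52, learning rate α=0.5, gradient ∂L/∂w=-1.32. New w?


w_new = w - α·∇
= 7.52 - 0.5·-1.32
= 7.52 + 0.66
= 8.18

8.18


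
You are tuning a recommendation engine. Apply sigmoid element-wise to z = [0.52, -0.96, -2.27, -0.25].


σ(0.52) = 1/(1+e^-0.52) = 0.6271
σ(-0.96) = 1/(1+e^0.96) = 0.2769
σ(-2.27) = 1/(1+e^2.27) = 0.0936
σ(-0.25) = 1/(1+e^0.25) = 0.4378
result = [0.6271, 0.2769, 0.0936, 0.4378]

[0.6271, 0.2769, 0.0936, 0.4378]


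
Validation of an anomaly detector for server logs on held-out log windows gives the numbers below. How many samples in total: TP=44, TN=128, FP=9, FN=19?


Total = TP + TN + FP + FN
= 44 + 128 + 9 + 19
= 200
(Predicted positive: 53, predicted negative: 147)

200


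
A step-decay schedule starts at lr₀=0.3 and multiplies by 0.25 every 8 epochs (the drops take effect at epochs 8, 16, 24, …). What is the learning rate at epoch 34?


n_drops = ⌊34/8⌋ = 4
lr = 0.3·0.25^4 = 0.3·0.00390625 = 0.001171875

0.001171875


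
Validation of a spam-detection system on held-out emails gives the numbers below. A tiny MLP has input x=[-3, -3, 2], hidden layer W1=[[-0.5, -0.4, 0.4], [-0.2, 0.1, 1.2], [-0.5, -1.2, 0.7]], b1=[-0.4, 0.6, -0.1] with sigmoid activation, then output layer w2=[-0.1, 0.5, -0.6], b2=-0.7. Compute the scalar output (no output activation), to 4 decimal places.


z1[0] = (-0.5)·(-3) + (-0.4)·(-3) + (0.4)·(2) - 0.4 = 3.1
z1[1] = (-0.2)·(-3) + (0.1)·(-3) + (1.2)·(2) + 0.6 = 3.3
z1[2] = (-0.5)·(-3) + (-1.2)·(-3) + (0.7)·(2) - 0.1 = 6.4
h = sigmoid(z1) = [0.9569, 0.9644, 0.9983]
output = (-0.1)·(0.9569) + (0.5)·(0.9644) + (-0.6)·(0.9983) - 0.7 = -0.9125

-0.9125


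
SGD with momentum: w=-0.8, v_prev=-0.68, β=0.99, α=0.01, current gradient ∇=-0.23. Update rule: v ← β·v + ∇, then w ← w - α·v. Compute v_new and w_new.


v_new = 0.99·-0.68 - 0.23 = -0.6732 - 0.23 = -0.9032
w_new = -0.8 - 0.01·-0.9032 = -0.8 + 0.009032 = -0.790968

v_new=-0.9032, w_new=-0.790968


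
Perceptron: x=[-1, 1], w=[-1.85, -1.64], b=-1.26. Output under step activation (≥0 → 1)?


z = (-1)·(-1.85) + (1)·(-1.64) - 1.26
  = -1.05
step(z) = 0 (z<0)

0


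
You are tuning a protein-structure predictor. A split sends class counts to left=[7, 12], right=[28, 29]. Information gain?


Parent = [35, 41], H_parent = 0.9955
H_left = 0.9495 (n=19), H_right = 0.9998 (n=57)
H_children = (19/76)·0.9495 + (57/76)·0.9998 = 0.9872
IG = 0.9955 - 0.9872 = 0.0083

0.0083


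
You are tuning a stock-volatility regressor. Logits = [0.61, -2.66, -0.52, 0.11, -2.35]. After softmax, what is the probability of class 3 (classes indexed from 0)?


Exponentials: e^0.61=1.8404, e^-2.66=0.0699, e^-0.52=0.5945, e^0.11=1.1163, e^-2.35=0.0954
Sum = 3.7165
Softmax = [0.4952, 0.0188, 0.16, 0.3004, 0.0257]
p[3] = 1.1163/3.7165 = 0.3004

0.3004


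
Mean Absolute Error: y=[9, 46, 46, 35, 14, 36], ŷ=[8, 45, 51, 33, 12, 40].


Absolute errors: |9-8|=1, |46-45|=1, |46-51|=5, |35-33|=2, |14-12|=2, |36-40|=4
Sum = 15
MAE = 15/6 = 5/2

5/2


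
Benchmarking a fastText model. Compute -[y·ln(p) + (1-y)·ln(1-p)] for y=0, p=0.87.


BCE = -[y·ln(p) + (1-y)·ln(1-p)]
= -0 - 1·ln(1-0.87)
= -ln(0.13) = 2.0402

2.0402


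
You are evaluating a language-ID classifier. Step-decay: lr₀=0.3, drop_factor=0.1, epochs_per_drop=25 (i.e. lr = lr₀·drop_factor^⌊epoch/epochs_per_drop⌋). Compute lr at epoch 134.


n_drops = ⌊134/25⌋ = 5
lr = 0.3·0.1^5 = 0.3·0.00001 = 0.000003

0.000003


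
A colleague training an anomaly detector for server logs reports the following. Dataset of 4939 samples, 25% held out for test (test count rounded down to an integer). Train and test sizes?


Test = ⌊4939·25/100⌋ = 1234
Train = 4939 - 1234 = 3705

Train: 3705, Test: 1234


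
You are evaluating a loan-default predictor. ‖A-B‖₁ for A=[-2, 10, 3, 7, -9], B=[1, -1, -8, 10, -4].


d = |-2-1| + |10+ 1| + |3+ 8| + |7-10| + |-9+ 4|
  = 3 + 11 + 11 + 3 + 5
  = 33

33


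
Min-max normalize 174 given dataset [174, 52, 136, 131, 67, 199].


min=52, max=199
(174-52)/(199-52) = 122/147 = 0.8299

0.8299


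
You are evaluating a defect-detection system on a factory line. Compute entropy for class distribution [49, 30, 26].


Probabilities: [49/105, 30/105, 26/105] ≈ [0.4667, 0.2857, 0.2476]
H = -((49/105)·log₂(49/105) + (30/105)·log₂(30/105) + (26/105)·log₂(26/105))
  = 1.5282 bits

1.5282 bits


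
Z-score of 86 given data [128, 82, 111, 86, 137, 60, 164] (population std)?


μ = 109.7143, σ = 33.4438
z = (86 - 109.7143)/33.4438 = -0.7091

-0.7091


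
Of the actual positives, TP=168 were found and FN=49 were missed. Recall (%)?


Recall = TP/(TP+FN)
= 168/(168+49)
= 168/217 = 77.42%

77.42%


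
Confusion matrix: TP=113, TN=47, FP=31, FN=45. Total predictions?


Total = TP + TN + FP + FN
= 113 + 47 + 31 + 45
= 236
(Predicted positive: 144, predicted negative: 92)

236


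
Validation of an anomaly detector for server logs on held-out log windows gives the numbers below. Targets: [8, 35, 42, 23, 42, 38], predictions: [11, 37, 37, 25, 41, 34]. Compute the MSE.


Squared errors: (8-11)²=9, (35-37)²=4, (42-37)²=25, (23-25)²=4, (42-41)²=1, (38-34)²=16
Sum = 59
MSE = 59/6 = 59/6

59/6


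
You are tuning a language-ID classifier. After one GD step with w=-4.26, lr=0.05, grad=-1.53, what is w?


w_new = w - α·∇
= -4.26 - 0.05·-1.53
= -4.26 + 0.0765
= -4.1835

-4.1835


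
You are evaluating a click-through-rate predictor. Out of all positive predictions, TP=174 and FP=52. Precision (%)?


Precision = TP/(TP+FP)
= 174/(174+52)
= 174/226 = 76.99%

76.99%


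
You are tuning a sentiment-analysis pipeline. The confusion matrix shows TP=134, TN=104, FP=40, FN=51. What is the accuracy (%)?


Accuracy = (TP+TN)/(TP+TN+FP+FN)
= (134+104)/(329)
= 238/329 = 72.34%

72.34%


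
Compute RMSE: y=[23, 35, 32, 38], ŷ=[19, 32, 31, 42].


MSE = 42/4 = 10.5
RMSE = √(42/4) = 3.2404

3.2404


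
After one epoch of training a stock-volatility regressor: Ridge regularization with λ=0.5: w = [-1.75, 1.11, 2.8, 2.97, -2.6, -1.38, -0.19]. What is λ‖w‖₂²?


‖w‖₂² = (-1.75)² + (1.11)² + (2.8)² + (2.97)² + (-2.6)² + (-1.38)² + (-0.19)²
     = 3.0625 + 1.2321 + 7.84 + 8.8209 + 6.76 + 1.9044 + 0.0361
     = 29.656
λ·‖w‖₂² = 0.5·29.656 = 14.828

14.828


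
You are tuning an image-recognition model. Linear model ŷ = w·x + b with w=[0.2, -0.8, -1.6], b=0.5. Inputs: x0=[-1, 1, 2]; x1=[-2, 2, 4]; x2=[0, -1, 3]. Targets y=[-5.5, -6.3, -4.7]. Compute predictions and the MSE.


ŷ0 = (0.2)·(-1) + (-0.8)·(1) + (-1.6)·(2) + 0.5 = -3.7
ŷ1 = (0.2)·(-2) + (-0.8)·(2) + (-1.6)·(4) + 0.5 = -7.9
ŷ2 = (0.2)·(0) + (-0.8)·(-1) + (-1.6)·(3) + 0.5 = -3.5
errors² = [3.24, 2.56, 1.44]
MSE = 7.2400/3 = 2.4133

2.4133


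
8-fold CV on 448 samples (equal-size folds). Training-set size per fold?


Fold size = 448/8 = 56
Training per fold = 448 - 56 = 392

392


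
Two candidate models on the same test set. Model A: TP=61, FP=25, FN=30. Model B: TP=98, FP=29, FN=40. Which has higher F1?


Model A: P=61/86=0.7093, R=61/91=0.6703, F1=2PR/(P+R)=2TP/(2TP+FP+FN)=122/177=0.6893
Model B: P=98/127=0.7717, R=98/138=0.7101, F1=2PR/(P+R)=2TP/(2TP+FP+FN)=196/265=0.7396
0.6893 < 0.7396 → Model B

Model B


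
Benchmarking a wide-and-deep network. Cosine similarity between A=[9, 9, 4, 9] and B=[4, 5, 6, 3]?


A·B = 9·4 + 9·5 + 4·6 + 9·3 = 132
‖A‖ = √259 = 16.0935, ‖B‖ = √86 = 9.2736
cos = 132/(√259·√86) = 132/√22274 = 0.8845

0.8845


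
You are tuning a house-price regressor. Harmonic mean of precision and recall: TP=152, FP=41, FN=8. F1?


Precision = 152/193 = 0.7876
Recall = 152/160 = 0.95
F1 = 2·P·R/(P+R) = 2·TP/(2·TP+FP+FN) = 304/(304+41+8) = 304/353 = 0.8612

0.8612


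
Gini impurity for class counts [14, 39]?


Probabilities: [14/53, 39/53] ≈ [0.2642, 0.7358]
Σpᵢ² = (196 + 1521)/53² = 1717/2809
Gini = 1 - Σpᵢ² = 1 - 1717/2809 = 0.3888

0.3888


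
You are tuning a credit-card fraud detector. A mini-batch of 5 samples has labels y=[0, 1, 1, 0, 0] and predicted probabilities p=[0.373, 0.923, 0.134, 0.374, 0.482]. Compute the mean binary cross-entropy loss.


L[0] = -ln(1-0.373) = -ln(0.627) = 0.4668
L[1] = -ln(0.923) = 0.0801
L[2] = -ln(0.134) = 2.0099
L[3] = -ln(1-0.374) = -ln(0.626) = 0.4684
L[4] = -ln(1-0.482) = -ln(0.518) = 0.6578
mean = (0.4668 + 0.0801 + 2.0099 + 0.4684 + 0.6578)/5 = 0.7366

0.7366


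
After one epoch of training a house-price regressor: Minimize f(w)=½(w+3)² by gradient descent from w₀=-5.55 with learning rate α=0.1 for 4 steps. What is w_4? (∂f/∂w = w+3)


step 1: grad = -5.55+3 = -2.55; w = -5.55 - 0.1·(-2.55) = -5.295
step 2: grad = -5.295+3 = -2.295; w = -5.295 - 0.1·(-2.295) = -5.0655
step 3: grad = -5.0655+3 = -2.0655; w = -5.0655 - 0.1·(-2.0655) = -4.85895
step 4: grad = -4.85895+3 = -1.85895; w = -4.85895 - 0.1·(-1.85895) = -4.673055

-4.673055


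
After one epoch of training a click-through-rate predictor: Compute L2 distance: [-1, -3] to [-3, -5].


d = √((-1+ 3)² + (-3+ 5)²)
  = √(4 + 4)
  = √8 = 2.8284

2.8284


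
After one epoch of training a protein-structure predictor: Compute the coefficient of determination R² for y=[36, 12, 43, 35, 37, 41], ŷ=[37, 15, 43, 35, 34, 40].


ȳ = 34
SS_res = Σ(y-ŷ)² = 20
SS_tot = Σ(y-ȳ)² = 628
R² = 1 - SS_res/SS_tot = 1 - 0.0318 = 0.9682

0.9682


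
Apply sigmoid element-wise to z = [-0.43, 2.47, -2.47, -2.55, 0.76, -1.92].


σ(-0.43) = 1/(1+e^0.43) = 0.3941
σ(2.47) = 1/(1+e^-2.47) = 0.922
σ(-2.47) = 1/(1+e^2.47) = 0.078
σ(-2.55) = 1/(1+e^2.55) = 0.0724
σ(0.76) = 1/(1+e^-0.76) = 0.6814
σ(-1.92) = 1/(1+e^1.92) = 0.1279
result = [0.3941, 0.922, 0.078, 0.0724, 0.6814, 0.1279]

[0.3941, 0.922, 0.078, 0.0724, 0.6814, 0.1279]


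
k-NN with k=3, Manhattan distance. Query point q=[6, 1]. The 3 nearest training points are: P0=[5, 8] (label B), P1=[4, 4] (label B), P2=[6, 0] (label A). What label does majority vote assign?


d(q,P0) = 8  (label B)
d(q,P1) = 5  (label B)
d(q,P2) = 1  (label A)
Votes: A=1, B=2
Majority → B

B


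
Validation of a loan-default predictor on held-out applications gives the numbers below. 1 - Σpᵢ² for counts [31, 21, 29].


Probabilities: [31/81, 21/81, 29/81] ≈ [0.3827, 0.2593, 0.358]
Σpᵢ² = (961 + 441 + 841)/81² = 2243/6561
Gini = 1 - Σpᵢ² = 1 - 2243/6561 = 0.6581

0.6581


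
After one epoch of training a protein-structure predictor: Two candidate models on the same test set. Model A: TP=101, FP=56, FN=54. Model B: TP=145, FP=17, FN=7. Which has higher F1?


Model A: P=101/157=0.6433, R=101/155=0.6516, F1=2PR/(P+R)=2TP/(2TP+FP+FN)=202/312=0.6474
Model B: P=145/162=0.8951, R=145/152=0.9539, F1=2PR/(P+R)=2TP/(2TP+FP+FN)=290/314=0.9236
0.6474 < 0.9236 → Model B

Model B


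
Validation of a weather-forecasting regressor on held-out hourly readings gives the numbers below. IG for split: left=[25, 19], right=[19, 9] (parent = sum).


Parent = [44, 28], H_parent = 0.9641
H_left = 0.9865 (n=44), H_right = 0.9059 (n=28)
H_children = (44/72)·0.9865 + (28/72)·0.9059 = 0.9552
IG = 0.9641 - 0.9552 = 0.0089

0.0089


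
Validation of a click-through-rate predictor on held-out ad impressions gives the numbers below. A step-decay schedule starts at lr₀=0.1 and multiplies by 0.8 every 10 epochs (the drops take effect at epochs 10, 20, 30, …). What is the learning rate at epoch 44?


n_drops = ⌊44/10⌋ = 4
lr = 0.1·0.8^4 = 0.1·0.4096 = 0.04096

0.04096


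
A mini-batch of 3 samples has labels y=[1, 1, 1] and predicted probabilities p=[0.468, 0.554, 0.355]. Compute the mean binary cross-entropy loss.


L[0] = -ln(0.468) = 0.7593
L[1] = -ln(0.554) = 0.5906
L[2] = -ln(0.355) = 1.0356
mean = (0.7593 + 0.5906 + 1.0356)/3 = 0.7952

0.7952


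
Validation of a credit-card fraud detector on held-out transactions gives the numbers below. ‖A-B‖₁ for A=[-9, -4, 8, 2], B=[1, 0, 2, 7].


d = |-9-1| + |-4-0| + |8-2| + |2-7|
  = 10 + 4 + 6 + 5
  = 25

25


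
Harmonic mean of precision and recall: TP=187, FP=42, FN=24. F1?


Precision = 187/229 = 0.8166
Recall = 187/211 = 0.8863
F1 = 2·P·R/(P+R) = 2·TP/(2·TP+FP+FN) = 374/(374+42+24) = 374/440 = 0.85

0.85


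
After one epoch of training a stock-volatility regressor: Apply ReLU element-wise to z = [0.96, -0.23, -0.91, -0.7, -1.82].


ReLU(0.96) = max(0, 0.96) = 0.96
ReLU(-0.23) = max(0, -0.23) = 0.0
ReLU(-0.91) = max(0, -0.91) = 0.0
ReLU(-0.7) = max(0, -0.7) = 0.0
ReLU(-1.82) = max(0, -1.82) = 0.0
result = [0.96, 0.0, 0.0, 0.0, 0.0]

[0.96, 0.0, 0.0, 0.0, 0.0]


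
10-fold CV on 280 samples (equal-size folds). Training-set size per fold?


Fold size = 280/10 = 28
Training per fold = 280 - 28 = 252

252


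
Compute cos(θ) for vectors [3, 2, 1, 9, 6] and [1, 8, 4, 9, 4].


A·B = 3·1 + 2·8 + 1·4 + 9·9 + 6·4 = 128
‖A‖ = √131 = 11.4455, ‖B‖ = √178 = 13.3417
cos = 128/(√131·√178) = 128/√23318 = 0.8382

0.8382


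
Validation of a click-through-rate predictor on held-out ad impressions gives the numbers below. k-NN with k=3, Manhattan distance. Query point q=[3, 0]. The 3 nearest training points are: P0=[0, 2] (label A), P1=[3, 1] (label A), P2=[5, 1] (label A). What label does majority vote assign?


d(q,P0) = 5  (label A)
d(q,P1) = 1  (label A)
d(q,P2) = 3  (label A)
Votes: A=3, B=0
Majority → A

A


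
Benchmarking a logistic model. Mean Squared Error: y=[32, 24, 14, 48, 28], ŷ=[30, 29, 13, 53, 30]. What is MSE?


Squared errors: (32-30)²=4, (24-29)²=25, (14-13)²=1, (48-53)²=25, (28-30)²=4
Sum = 59
MSE = 59/5 = 59/5

59/5


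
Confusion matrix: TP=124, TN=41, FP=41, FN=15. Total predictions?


Total = TP + TN + FP + FN
= 124 + 41 + 41 + 15
= 221
(Predicted positive: 165, predicted negative: 56)

221


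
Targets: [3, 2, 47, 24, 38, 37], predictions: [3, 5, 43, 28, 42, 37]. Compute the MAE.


Absolute errors: |3-3|=0, |2-5|=3, |47-43|=4, |24-28|=4, |38-42|=4, |37-37|=0
Sum = 15
MAE = 15/6 = 5/2

5/2


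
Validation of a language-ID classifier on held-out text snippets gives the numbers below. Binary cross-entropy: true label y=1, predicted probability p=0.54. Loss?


BCE = -[y·ln(p) + (1-y)·ln(1-p)]
= -1·ln(0.54) - 0
= -ln(0.54) = 0.6162

0.6162


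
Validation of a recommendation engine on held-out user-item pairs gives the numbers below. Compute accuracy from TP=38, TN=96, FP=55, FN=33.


Accuracy = (TP+TN)/(TP+TN+FP+FN)
= (38+96)/(222)
= 134/222 = 60.36%

60.36%


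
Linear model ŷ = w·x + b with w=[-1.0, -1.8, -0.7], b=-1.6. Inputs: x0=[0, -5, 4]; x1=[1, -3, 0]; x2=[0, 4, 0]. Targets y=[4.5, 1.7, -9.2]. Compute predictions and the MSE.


ŷ0 = (-1.0)·(0) + (-1.8)·(-5) + (-0.7)·(4) - 1.6 = 4.6
ŷ1 = (-1.0)·(1) + (-1.8)·(-3) + (-0.7)·(0) - 1.6 = 2.8
ŷ2 = (-1.0)·(0) + (-1.8)·(4) + (-0.7)·(0) - 1.6 = -8.8
errors² = [0.01, 1.21, 0.16]
MSE = 1.3800/3 = 0.46

0.46


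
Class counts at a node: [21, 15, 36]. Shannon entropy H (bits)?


Probabilities: [21/72, 15/72, 36/72] ≈ [0.2917, 0.2083, 0.5]
H = -((21/72)·log₂(21/72) + (15/72)·log₂(15/72) + (36/72)·log₂(36/72))
  = 1.4899 bits

1.4899 bits


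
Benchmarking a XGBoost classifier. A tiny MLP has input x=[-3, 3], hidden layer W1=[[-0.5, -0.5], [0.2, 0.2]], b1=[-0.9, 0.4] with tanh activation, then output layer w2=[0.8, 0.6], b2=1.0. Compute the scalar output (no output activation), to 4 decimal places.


z1[0] = (-0.5)·(-3) + (-0.5)·(3) - 0.9 = -0.9
z1[1] = (0.2)·(-3) + (0.2)·(3) + 0.4 = 0.4
h = tanh(z1) = [-0.7163, 0.3799]
output = (0.8)·(-0.7163) + (0.6)·(0.3799) + 1.0 = 0.6549

0.6549


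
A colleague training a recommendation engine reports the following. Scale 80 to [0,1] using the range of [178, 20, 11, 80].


min=11, max=178
(80-11)/(178-11) = 69/167 = 0.4132

0.4132


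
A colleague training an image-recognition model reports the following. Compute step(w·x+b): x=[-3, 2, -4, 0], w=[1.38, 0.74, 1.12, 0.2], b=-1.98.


z = (-3)·(1.38) + (2)·(0.74) + (-4)·(1.12) + (0)·(0.2) - 1.98
  = -9.12
step(z) = 0 (z<0)

0


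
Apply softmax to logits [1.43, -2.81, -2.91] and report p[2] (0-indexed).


Exponentials: e^1.43=4.1787, e^-2.81=0.0602, e^-2.91=0.0545
Sum = 4.2934
Softmax = [0.9733, 0.014, 0.0127]
p[2] = 0.0545/4.2934 = 0.0127

0.0127


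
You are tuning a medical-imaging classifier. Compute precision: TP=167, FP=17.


Precision = TP/(TP+FP)
= 167/(167+17)
= 167/184 = 90.76%

90.76%


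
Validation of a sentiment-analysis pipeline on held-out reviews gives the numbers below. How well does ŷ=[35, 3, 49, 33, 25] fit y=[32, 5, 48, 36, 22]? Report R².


ȳ = 28.6
SS_res = Σ(y-ŷ)² = 32
SS_tot = Σ(y-ȳ)² = 1043.2
R² = 1 - SS_res/SS_tot = 1 - 0.0307 = 0.9693

0.9693


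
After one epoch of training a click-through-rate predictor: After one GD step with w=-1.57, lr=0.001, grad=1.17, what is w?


w_new = w - α·∇
= -1.57 - 0.001·1.17
= -1.57 - 0.00117
= -1.57117

-1.57117


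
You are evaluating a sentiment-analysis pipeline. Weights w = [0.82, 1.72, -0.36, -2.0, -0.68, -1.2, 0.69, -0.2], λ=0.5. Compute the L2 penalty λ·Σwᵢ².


‖w‖₂² = (0.82)² + (1.72)² + (-0.36)² + (-2.0)² + (-0.68)² + (-1.2)² + (0.69)² + (-0.2)²
     = 0.6724 + 2.9584 + 0.1296 + 4 + 0.4624 + 1.44 + 0.4761 + 0.04
     = 10.1789
λ·‖w‖₂² = 0.5·10.1789 = 5.08945

5.08945


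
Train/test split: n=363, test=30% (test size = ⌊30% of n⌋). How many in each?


Test = ⌊363·30/100⌋ = 108
Train = 363 - 108 = 255

Train: 255, Test: 108


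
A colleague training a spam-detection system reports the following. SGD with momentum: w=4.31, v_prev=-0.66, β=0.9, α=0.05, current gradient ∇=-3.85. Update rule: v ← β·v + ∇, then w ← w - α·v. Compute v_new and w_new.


v_new = 0.9·-0.66 - 3.85 = -0.594 - 3.85 = -4.444
w_new = 4.31 - 0.05·-4.444 = 4.31 + 0.2222 = 4.5322

v_new=-4.444, w_new=4.5322


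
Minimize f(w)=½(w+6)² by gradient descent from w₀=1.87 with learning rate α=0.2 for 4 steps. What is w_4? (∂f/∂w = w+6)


step 1: grad = 1.87+6 = 7.87; w = 1.87 - 0.2·(7.87) = 0.296
step 2: grad = 0.296+6 = 6.296; w = 0.296 - 0.2·(6.296) = -0.9632
step 3: grad = -0.9632+6 = 5.0368; w = -0.9632 - 0.2·(5.0368) = -1.97056
step 4: grad = -1.97056+6 = 4.02944; w = -1.97056 - 0.2·(4.02944) = -2.776448

-2.776448


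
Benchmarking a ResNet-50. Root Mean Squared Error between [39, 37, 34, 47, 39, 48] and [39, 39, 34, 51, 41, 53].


MSE = 49/6 = 8.1667
RMSE = √(49/6) = 2.8577

2.8577


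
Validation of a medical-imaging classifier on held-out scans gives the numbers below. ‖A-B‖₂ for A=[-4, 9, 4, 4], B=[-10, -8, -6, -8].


d = √((-4+ 10)² + (9+ 8)² + (4+ 6)² + (4+ 8)²)
  = √(36 + 289 + 100 + 144)
  = √569 = 23.8537

23.8537


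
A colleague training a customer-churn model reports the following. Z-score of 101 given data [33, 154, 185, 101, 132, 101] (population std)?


μ = 117.6667, σ = 47.9293
z = (101 - 117.6667)/47.9293 = -0.3477

-0.3477


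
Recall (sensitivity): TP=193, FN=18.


Recall = TP/(TP+FN)
= 193/(193+18)
= 193/211 = 91.47%

91.47%


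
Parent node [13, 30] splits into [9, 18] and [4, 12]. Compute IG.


Parent = [13, 30], H_parent = 0.8841
H_left = 0.9183 (n=27), H_right = 0.8113 (n=16)
H_children = (27/43)·0.9183 + (16/43)·0.8113 = 0.8785
IG = 0.8841 - 0.8785 = 0.0056

0.0056


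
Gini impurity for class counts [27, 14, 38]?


Probabilities: [27/79, 14/79, 38/79] ≈ [0.3418, 0.1772, 0.481]
Σpᵢ² = (729 + 196 + 1444)/79² = 2369/6241
Gini = 1 - Σpᵢ² = 1 - 2369/6241 = 0.6204

0.6204


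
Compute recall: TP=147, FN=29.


Recall = TP/(TP+FN)
= 147/(147+29)
= 147/176 = 83.52%

83.52%


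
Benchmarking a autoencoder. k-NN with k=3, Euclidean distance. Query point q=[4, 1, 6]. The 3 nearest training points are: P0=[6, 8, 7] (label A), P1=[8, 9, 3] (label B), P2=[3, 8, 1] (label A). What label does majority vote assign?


d(q,P0) = 7.3485  (label A)
d(q,P1) = 9.434  (label B)
d(q,P2) = 8.6603  (label A)
Votes: A=2, B=1
Majority → A

A


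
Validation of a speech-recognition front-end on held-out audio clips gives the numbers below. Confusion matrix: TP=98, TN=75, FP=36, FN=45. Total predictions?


Total = TP + TN + FP + FN
= 98 + 75 + 36 + 45
= 254
(Predicted positive: 134, predicted negative: 120)

254


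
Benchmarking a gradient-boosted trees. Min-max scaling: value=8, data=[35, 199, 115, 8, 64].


min=8, max=199
(8-8)/(199-8) = 0/191 = 0.0

0.0


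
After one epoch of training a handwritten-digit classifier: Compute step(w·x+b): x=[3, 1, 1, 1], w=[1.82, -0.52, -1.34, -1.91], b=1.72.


z = (3)·(1.82) + (1)·(-0.52) + (1)·(-1.34) + (1)·(-1.91) + 1.72
  = 3.41
step(z) = 1 (z≥0)

1


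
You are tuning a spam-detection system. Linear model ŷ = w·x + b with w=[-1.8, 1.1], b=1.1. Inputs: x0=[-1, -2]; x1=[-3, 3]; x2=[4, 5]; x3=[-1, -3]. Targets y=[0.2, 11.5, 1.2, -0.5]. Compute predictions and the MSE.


ŷ0 = (-1.8)·(-1) + (1.1)·(-2) + 1.1 = 0.7
ŷ1 = (-1.8)·(-3) + (1.1)·(3) + 1.1 = 9.8
ŷ2 = (-1.8)·(4) + (1.1)·(5) + 1.1 = -0.6
ŷ3 = (-1.8)·(-1) + (1.1)·(-3) + 1.1 = -0.4
errors² = [0.25, 2.89, 3.24, 0.01]
MSE = 6.3900/4 = 1.5975

1.5975


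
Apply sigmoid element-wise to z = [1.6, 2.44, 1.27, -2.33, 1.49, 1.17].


σ(1.6) = 1/(1+e^-1.6) = 0.832
σ(2.44) = 1/(1+e^-2.44) = 0.9198
σ(1.27) = 1/(1+e^-1.27) = 0.7807
σ(-2.33) = 1/(1+e^2.33) = 0.0887
σ(1.49) = 1/(1+e^-1.49) = 0.8161
σ(1.17) = 1/(1+e^-1.17) = 0.7631
result = [0.832, 0.9198, 0.7807, 0.0887, 0.8161, 0.7631]

[0.832, 0.9198, 0.7807, 0.0887, 0.8161, 0.7631]


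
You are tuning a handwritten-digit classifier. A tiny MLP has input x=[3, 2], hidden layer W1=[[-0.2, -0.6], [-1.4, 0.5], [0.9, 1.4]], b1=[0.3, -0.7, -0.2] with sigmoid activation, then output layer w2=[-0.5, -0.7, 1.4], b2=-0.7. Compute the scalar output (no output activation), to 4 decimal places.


z1[0] = (-0.2)·(3) + (-0.6)·(2) + 0.3 = -1.5
z1[1] = (-1.4)·(3) + (0.5)·(2) - 0.7 = -3.9
z1[2] = (0.9)·(3) + (1.4)·(2) - 0.2 = 5.3
h = sigmoid(z1) = [0.1824, 0.0198, 0.995]
output = (-0.5)·(0.1824) + (-0.7)·(0.0198) + (1.4)·(0.995) - 0.7 = 0.5879

0.5879


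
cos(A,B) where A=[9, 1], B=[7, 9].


A·B = 9·7 + 1·9 = 72
‖A‖ = √82 = 9.0554, ‖B‖ = √130 = 11.4018
cos = 72/(√82·√130) = 72/√10660 = 0.6974

0.6974


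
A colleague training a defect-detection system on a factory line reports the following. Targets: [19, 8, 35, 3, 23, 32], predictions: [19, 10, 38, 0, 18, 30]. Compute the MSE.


Squared errors: (19-19)²=0, (8-10)²=4, (35-38)²=9, (3-0)²=9, (23-18)²=25, (32-30)²=4
Sum = 51
MSE = 51/6 = 17/2

17/2


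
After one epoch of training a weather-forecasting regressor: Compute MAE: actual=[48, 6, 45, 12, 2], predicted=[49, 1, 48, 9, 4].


Absolute errors: |48-49|=1, |6-1|=5, |45-48|=3, |12-9|=3, |2-4|=2
Sum = 14
MAE = 14/5 = 14/5

14/5


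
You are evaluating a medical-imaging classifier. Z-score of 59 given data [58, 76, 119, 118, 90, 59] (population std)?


μ = 86.6667, σ = 24.9644
z = (59 - 86.6667)/24.9644 = -1.1082

-1.1082


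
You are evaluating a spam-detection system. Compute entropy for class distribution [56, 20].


Probabilities: [56/76, 20/76] ≈ [0.7368, 0.2632]
H = -((56/76)·log₂(56/76) + (20/76)·log₂(20/76))
  = 0.8315 bits

0.8315 bits
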